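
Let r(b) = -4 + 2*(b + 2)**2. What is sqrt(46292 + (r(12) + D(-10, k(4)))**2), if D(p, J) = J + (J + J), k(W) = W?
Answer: 2*sqrt(51573) ≈ 454.19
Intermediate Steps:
D(p, J) = 3*J (D(p, J) = J + 2*J = 3*J)
r(b) = -4 + 2*(2 + b)**2
sqrt(46292 + (r(12) + D(-10, k(4)))**2) = sqrt(46292 + ((-4 + 2*(2 + 12)**2) + 3*4)**2) = sqrt(46292 + ((-4 + 2*14**2) + 12)**2) = sqrt(46292 + ((-4 + 2*196) + 12)**2) = sqrt(46292 + ((-4 + 392) + 12)**2) = sqrt(46292 + (388 + 12)**2) = sqrt(46292 + 400**2) = sqrt(46292 + 160000) = sqrt(206292) = 2*sqrt(51573)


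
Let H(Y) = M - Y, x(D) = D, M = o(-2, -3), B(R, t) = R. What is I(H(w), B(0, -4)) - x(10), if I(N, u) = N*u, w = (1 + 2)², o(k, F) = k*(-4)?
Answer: -10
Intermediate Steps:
o(k, F) = -4*k
M = 8 (M = -4*(-2) = 8)
w = 9 (w = 3² = 9)
H(Y) = 8 - Y
I(H(w), B(0, -4)) - x(10) = (8 - 1*9)*0 - 1*10 = (8 - 9)*0 - 10 = -1*0 - 10 = 0 - 10 = -10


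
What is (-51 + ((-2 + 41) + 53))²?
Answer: 1681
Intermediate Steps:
(-51 + ((-2 + 41) + 53))² = (-51 + (39 + 53))² = (-51 + 92)² = 41² = 1681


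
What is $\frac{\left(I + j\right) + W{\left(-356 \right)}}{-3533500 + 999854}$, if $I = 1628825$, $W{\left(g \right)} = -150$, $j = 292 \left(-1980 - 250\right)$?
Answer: $- \frac{977515}{2533646} \approx -0.38581$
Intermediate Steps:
$j = -651160$ ($j = 292 \left(-2230\right) = -651160$)
$\frac{\left(I + j\right) + W{\left(-356 \right)}}{-3533500 + 999854} = \frac{\left(1628825 - 651160\right) - 150}{-3533500 + 999854} = \frac{977665 - 150}{-2533646} = 977515 \left(- \frac{1}{2533646}\right) = - \frac{977515}{2533646}$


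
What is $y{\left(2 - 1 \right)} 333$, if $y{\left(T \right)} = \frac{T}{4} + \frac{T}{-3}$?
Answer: $- \frac{111}{4} \approx -27.75$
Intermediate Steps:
$y{\left(T \right)} = - \frac{T}{12}$ ($y{\left(T \right)} = T \frac{1}{4} + T \left(- \frac{1}{3}\right) = \frac{T}{4} - \frac{T}{3} = - \frac{T}{12}$)
$y{\left(2 - 1 \right)} 333 = - \frac{2 - 1}{12} \cdot 333 = \left(- \frac{1}{12}\right) 1 \cdot 333 = \left(- \frac{1}{12}\right) 333 = - \frac{111}{4}$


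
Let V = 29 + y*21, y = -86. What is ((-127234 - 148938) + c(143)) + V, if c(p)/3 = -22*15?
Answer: -278939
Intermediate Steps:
c(p) = -990 (c(p) = 3*(-22*15) = 3*(-330) = -990)
V = -1777 (V = 29 - 86*21 = 29 - 1806 = -1777)
((-127234 - 148938) + c(143)) + V = ((-127234 - 148938) - 990) - 1777 = (-276172 - 990) - 1777 = -277162 - 1777 = -278939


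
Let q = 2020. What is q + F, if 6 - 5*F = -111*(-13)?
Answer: 8663/5 ≈ 1732.6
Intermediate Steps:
F = -1437/5 (F = 6/5 - (-111)*(-13)/5 = 6/5 - ⅕*1443 = 6/5 - 1443/5 = -1437/5 ≈ -287.40)
q + F = 2020 - 1437/5 = 8663/5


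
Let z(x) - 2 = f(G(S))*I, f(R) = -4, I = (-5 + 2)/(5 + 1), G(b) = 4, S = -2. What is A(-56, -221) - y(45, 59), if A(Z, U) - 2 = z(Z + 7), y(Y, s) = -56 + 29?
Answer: 33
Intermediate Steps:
I = -½ (I = -3/6 = -3*⅙ = -½ ≈ -0.50000)
y(Y, s) = -27
z(x) = 4 (z(x) = 2 - 4*(-½) = 2 + 2 = 4)
A(Z, U) = 6 (A(Z, U) = 2 + 4 = 6)
A(-56, -221) - y(45, 59) = 6 - 1*(-27) = 6 + 27 = 33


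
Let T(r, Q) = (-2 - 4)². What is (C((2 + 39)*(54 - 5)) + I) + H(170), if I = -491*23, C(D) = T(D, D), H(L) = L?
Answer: -11087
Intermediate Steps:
T(r, Q) = 36 (T(r, Q) = (-6)² = 36)
C(D) = 36
I = -11293
(C((2 + 39)*(54 - 5)) + I) + H(170) = (36 - 11293) + 170 = -11257 + 170 = -11087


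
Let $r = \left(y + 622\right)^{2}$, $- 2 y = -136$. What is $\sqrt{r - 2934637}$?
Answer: $i \sqrt{2458537} \approx 1568.0 i$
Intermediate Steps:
$y = 68$ ($y = \left(- \frac{1}{2}\right) \left(-136\right) = 68$)
$r = 476100$ ($r = \left(68 + 622\right)^{2} = 690^{2} = 476100$)
$\sqrt{r - 2934637} = \sqrt{476100 - 2934637} = \sqrt{-2458537} = i \sqrt{2458537}$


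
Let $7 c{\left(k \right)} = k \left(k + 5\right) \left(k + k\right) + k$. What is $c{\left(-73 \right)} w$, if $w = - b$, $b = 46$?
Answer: $\frac{33341582}{7} \approx 4.7631 \cdot 10^{6}$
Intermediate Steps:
$w = -46$ ($w = \left(-1\right) 46 = -46$)
$c{\left(k \right)} = \frac{k}{7} + \frac{2 k^{2} \left(5 + k\right)}{7}$ ($c{\left(k \right)} = \frac{k \left(k + 5\right) \left(k + k\right) + k}{7} = \frac{k \left(5 + k\right) 2 k + k}{7} = \frac{k 2 k \left(5 + k\right) + k}{7} = \frac{2 k^{2} \left(5 + k\right) + k}{7} = \frac{k + 2 k^{2} \left(5 + k\right)}{7} = \frac{k}{7} + \frac{2 k^{2} \left(5 + k\right)}{7}$)
$c{\left(-73 \right)} w = \frac{1}{7} \left(-73\right) \left(1 + 2 \left(-73\right)^{2} + 10 \left(-73\right)\right) \left(-46\right) = \frac{1}{7} \left(-73\right) \left(1 + 2 \cdot 5329 - 730\right) \left(-46\right) = \frac{1}{7} \left(-73\right) \left(1 + 10658 - 730\right) \left(-46\right) = \frac{1}{7} \left(-73\right) 9929 \left(-46\right) = \left(- \frac{724817}{7}\right) \left(-46\right) = \frac{33341582}{7}$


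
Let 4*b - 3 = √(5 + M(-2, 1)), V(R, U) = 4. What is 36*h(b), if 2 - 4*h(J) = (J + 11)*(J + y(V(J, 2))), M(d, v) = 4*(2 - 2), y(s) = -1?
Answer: 333/8 - 207*√5/8 ≈ -16.233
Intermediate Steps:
M(d, v) = 0 (M(d, v) = 4*0 = 0)
b = ¾ + √5/4 (b = ¾ + √(5 + 0)/4 = ¾ + √5/4 ≈ 1.3090)
h(J) = ½ - (-1 + J)*(11 + J)/4 (h(J) = ½ - (J + 11)*(J - 1)/4 = ½ - (11 + J)*(-1 + J)/4 = ½ - (-1 + J)*(11 + J)/4)
36*h(b) = 36*(13/4 - 5*(¾ + √5/4)/2 - (¾ + √5/4)²/4) = 36*(13/4 + (-15/8 - 5*√5/8) - (¾ + √5/4)²/4) = 36*(11/8 - 5*√5/8 - (¾ + √5/4)²/4) = 99/2 - 9*(¾ + √5/4)² - 45*√5/2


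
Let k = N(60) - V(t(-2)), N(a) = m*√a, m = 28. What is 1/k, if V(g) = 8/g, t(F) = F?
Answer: -1/11756 + 7*√15/5878 ≈ 0.0045272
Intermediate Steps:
N(a) = 28*√a
k = 4 + 56*√15 (k = 28*√60 - 8/(-2) = 28*(2*√15) - 8*(-1)/2 = 56*√15 - 1*(-4) = 56*√15 + 4 = 4 + 56*√15 ≈ 220.89)
1/k = 1/(4 + 56*√15)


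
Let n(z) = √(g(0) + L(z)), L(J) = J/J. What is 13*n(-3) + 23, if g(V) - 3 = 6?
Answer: 23 + 13*√10 ≈ 64.110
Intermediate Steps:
L(J) = 1
g(V) = 9 (g(V) = 3 + 6 = 9)
n(z) = √10 (n(z) = √(9 + 1) = √10)
13*n(-3) + 23 = 13*√10 + 23 = 23 + 13*√10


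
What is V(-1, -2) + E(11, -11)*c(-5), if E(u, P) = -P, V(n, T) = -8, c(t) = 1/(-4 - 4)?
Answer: -75/8 ≈ -9.3750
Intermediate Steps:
c(t) = -⅛ (c(t) = 1/(-8) = -⅛)
V(-1, -2) + E(11, -11)*c(-5) = -8 - 1*(-11)*(-⅛) = -8 + 11*(-⅛) = -8 - 11/8 = -75/8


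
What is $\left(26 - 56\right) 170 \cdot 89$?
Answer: $-453900$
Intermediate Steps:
$\left(26 - 56\right) 170 \cdot 89 = \left(-30\right) 170 \cdot 89 = \left(-5100\right) 89 = -453900$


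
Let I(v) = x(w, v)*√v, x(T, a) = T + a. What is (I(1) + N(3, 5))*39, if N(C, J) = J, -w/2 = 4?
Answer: -78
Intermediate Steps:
w = -8 (w = -2*4 = -8)
I(v) = √v*(-8 + v) (I(v) = (-8 + v)*√v = √v*(-8 + v))
(I(1) + N(3, 5))*39 = (√1*(-8 + 1) + 5)*39 = (1*(-7) + 5)*39 = (-7 + 5)*39 = -2*39 = -78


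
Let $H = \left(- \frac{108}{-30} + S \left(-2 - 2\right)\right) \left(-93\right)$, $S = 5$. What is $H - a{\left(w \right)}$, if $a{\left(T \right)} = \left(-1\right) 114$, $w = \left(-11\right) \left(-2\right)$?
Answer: $\frac{8196}{5} \approx 1639.2$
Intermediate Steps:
$w = 22$
$a{\left(T \right)} = -114$
$H = \frac{7626}{5}$ ($H = \left(- \frac{108}{-30} + 5 \left(-2 - 2\right)\right) \left(-93\right) = \left(\left(-108\right) \left(- \frac{1}{30}\right) + 5 \left(-4\right)\right) \left(-93\right) = \left(\frac{18}{5} - 20\right) \left(-93\right) = \left(- \frac{82}{5}\right) \left(-93\right) = \frac{7626}{5} \approx 1525.2$)
$H - a{\left(w \right)} = \frac{7626}{5} - -114 = \frac{7626}{5} + 114 = \frac{8196}{5}$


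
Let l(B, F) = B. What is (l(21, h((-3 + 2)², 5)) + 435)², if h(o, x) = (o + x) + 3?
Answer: 207936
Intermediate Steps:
h(o, x) = 3 + o + x
(l(21, h((-3 + 2)², 5)) + 435)² = (21 + 435)² = 456² = 207936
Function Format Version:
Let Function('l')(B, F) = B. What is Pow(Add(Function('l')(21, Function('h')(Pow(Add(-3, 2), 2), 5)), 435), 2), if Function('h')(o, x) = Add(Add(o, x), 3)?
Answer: 207936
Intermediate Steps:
Function('h')(o, x) = Add(3, o, x)
Pow(Add(Function('l')(21, Function('h')(Pow(Add(-3, 2), 2), 5)), 435), 2) = Pow(Add(21, 435), 2) = Pow(456, 2) = 207936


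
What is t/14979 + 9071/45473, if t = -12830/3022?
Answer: 205014673804/1029202641237 ≈ 0.19920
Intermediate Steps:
t = -6415/1511 (t = -12830/3022 = -1*6415/1511 = -6415/1511 ≈ -4.2455)
t/14979 + 9071/45473 = -6415/1511/14979 + 9071/45473 = -6415/1511*1/14979 + 9071*(1/45473) = -6415/22633269 + 9071/45473 = 205014673804/1029202641237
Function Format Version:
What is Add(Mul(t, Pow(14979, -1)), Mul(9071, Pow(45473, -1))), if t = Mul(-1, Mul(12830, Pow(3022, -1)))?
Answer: Rational(205014673804, 1029202641237) ≈ 0.19920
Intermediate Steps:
t = Rational(-6415, 1511) (t = Mul(-1, Mul(12830, Rational(1, 3022))) = Mul(-1, Rational(6415, 1511)) = Rational(-6415, 1511) ≈ -4.2455)
Add(Mul(t, Pow(14979, -1)), Mul(9071, Pow(45473, -1))) = Add(Mul(Rational(-6415, 1511), Pow(14979, -1)), Mul(9071, Pow(45473, -1))) = Add(Mul(Rational(-6415, 1511), Rational(1, 14979)), Mul(9071, Rational(1, 45473))) = Add(Rational(-6415, 22633269), Rational(9071, 45473)) = Rational(205014673804, 1029202641237)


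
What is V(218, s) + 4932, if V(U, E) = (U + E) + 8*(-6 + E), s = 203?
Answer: 6929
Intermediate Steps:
V(U, E) = -48 + U + 9*E (V(U, E) = (E + U) + (-48 + 8*E) = -48 + U + 9*E)
V(218, s) + 4932 = (-48 + 218 + 9*203) + 4932 = (-48 + 218 + 1827) + 4932 = 1997 + 4932 = 6929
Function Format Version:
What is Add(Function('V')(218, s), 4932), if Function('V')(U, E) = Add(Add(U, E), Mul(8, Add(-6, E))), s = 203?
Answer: 6929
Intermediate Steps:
Function('V')(U, E) = Add(-48, U, Mul(9, E)) (Function('V')(U, E) = Add(Add(E, U), Add(-48, Mul(8, E))) = Add(-48, U, Mul(9, E)))
Add(Function('V')(218, s), 4932) = Add(Add(-48, 218, Mul(9, 203)), 4932) = Add(Add(-48, 218, 1827), 4932) = Add(1997, 4932) = 6929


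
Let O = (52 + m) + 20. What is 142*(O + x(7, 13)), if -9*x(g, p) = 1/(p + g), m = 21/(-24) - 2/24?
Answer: 1815683/180 ≈ 10087.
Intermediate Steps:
m = -23/24 (m = 21*(-1/24) - 2*1/24 = -7/8 - 1/12 = -23/24 ≈ -0.95833)
x(g, p) = -1/(9*(g + p)) (x(g, p) = -1/(9*(p + g)) = -1/(9*(g + p)))
O = 1705/24 (O = (52 - 23/24) + 20 = 1225/24 + 20 = 1705/24 ≈ 71.042)
142*(O + x(7, 13)) = 142*(1705/24 - 1/(9*7 + 9*13)) = 142*(1705/24 - 1/(63 + 117)) = 142*(1705/24 - 1/180) = 142*(25573/360) = 1815683/180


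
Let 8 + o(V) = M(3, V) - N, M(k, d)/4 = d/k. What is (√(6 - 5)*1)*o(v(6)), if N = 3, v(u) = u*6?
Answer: 37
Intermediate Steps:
M(k, d) = 4*d/k (M(k, d) = 4*(d/k) = 4*d/k)
v(u) = 6*u
o(V) = -11 + 4*V/3 (o(V) = -8 + (4*V/3 - 1*3) = -8 + (4*V*(⅓) - 3) = -8 + (4*V/3 - 3) = -8 + (-3 + 4*V/3) = -11 + 4*V/3)
(√(6 - 5)*1)*o(v(6)) = (√(6 - 5)*1)*(-11 + 4*(6*6)/3) = (√1*1)*(-11 + (4/3)*36) = (1*1)*(-11 + 48) = 1*37 = 37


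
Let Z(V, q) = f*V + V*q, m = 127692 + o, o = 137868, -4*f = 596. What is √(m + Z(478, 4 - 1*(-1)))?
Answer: 2*√49182 ≈ 443.54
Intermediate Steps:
f = -149 (f = -¼*596 = -149)
m = 265560 (m = 127692 + 137868 = 265560)
Z(V, q) = -149*V + V*q
√(m + Z(478, 4 - 1*(-1))) = √(265560 + 478*(-149 + (4 - 1*(-1)))) = √(265560 + 478*(-149 + (4 + 1))) = √(265560 + 478*(-149 + 5)) = √(265560 + 478*(-144)) = √(265560 - 68832) = √196728 = 2*√49182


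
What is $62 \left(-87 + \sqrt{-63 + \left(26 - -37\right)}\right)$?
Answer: $-5394$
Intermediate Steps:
$62 \left(-87 + \sqrt{-63 + \left(26 - -37\right)}\right) = 62 \left(-87 + \sqrt{-63 + \left(26 + 37\right)}\right) = 62 \left(-87 + \sqrt{-63 + 63}\right) = 62 \left(-87 + \sqrt{0}\right) = 62 \left(-87 + 0\right) = 62 \left(-87\right) = -5394$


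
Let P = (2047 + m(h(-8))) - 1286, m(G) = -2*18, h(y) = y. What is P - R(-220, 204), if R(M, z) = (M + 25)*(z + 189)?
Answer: 77360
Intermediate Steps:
m(G) = -36
R(M, z) = (25 + M)*(189 + z)
P = 725 (P = (2047 - 36) - 1286 = 2011 - 1286 = 725)
P - R(-220, 204) = 725 - (4725 + 25*204 + 189*(-220) - 220*204) = 725 - (4725 + 5100 - 41580 - 44880) = 725 - 1*(-76635) = 725 + 76635 = 77360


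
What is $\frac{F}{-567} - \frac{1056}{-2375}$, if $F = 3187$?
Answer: $- \frac{6970373}{1346625} \approx -5.1762$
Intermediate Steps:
$\frac{F}{-567} - \frac{1056}{-2375} = \frac{3187}{-567} - \frac{1056}{-2375} = 3187 \left(- \frac{1}{567}\right) - - \frac{1056}{2375} = - \frac{3187}{567} + \frac{1056}{2375} = - \frac{6970373}{1346625}$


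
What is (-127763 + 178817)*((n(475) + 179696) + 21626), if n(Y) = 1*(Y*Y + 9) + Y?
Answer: 21822062274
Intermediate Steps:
n(Y) = 9 + Y + Y² (n(Y) = 1*(Y² + 9) + Y = 1*(9 + Y²) + Y = (9 + Y²) + Y = 9 + Y + Y²)
(-127763 + 178817)*((n(475) + 179696) + 21626) = (-127763 + 178817)*(((9 + 475 + 475²) + 179696) + 21626) = 51054*(((9 + 475 + 225625) + 179696) + 21626) = 51054*((226109 + 179696) + 21626) = 51054*(405805 + 21626) = 51054*427431 = 21822062274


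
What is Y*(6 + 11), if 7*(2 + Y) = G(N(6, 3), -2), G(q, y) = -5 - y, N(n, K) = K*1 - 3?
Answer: -289/7 ≈ -41.286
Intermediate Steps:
N(n, K) = -3 + K (N(n, K) = K - 3 = -3 + K)
Y = -17/7 (Y = -2 + (-5 - 1*(-2))/7 = -2 + (-5 + 2)/7 = -2 + (1/7)*(-3) = -2 - 3/7 = -17/7 ≈ -2.4286)
Y*(6 + 11) = -17*(6 + 11)/7 = -17/7*17 = -289/7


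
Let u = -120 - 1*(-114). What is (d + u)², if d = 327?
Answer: 103041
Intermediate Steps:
u = -6 (u = -120 + 114 = -6)
(d + u)² = (327 - 6)² = 321² = 103041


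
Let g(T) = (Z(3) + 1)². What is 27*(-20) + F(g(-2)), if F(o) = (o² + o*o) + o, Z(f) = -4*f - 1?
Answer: 41076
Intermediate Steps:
Z(f) = -1 - 4*f
g(T) = 144 (g(T) = ((-1 - 4*3) + 1)² = ((-1 - 12) + 1)² = (-13 + 1)² = (-12)² = 144)
F(o) = o + 2*o² (F(o) = (o² + o²) + o = 2*o² + o = o + 2*o²)
27*(-20) + F(g(-2)) = 27*(-20) + 144*(1 + 2*144) = -540 + 144*(1 + 288) = -540 + 144*289 = -540 + 41616 = 41076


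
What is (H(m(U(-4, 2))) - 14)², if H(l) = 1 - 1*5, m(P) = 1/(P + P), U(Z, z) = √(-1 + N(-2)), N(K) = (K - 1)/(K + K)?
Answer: 324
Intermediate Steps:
N(K) = (-1 + K)/(2*K) (N(K) = (-1 + K)/((2*K)) = (-1 + K)*(1/(2*K)) = (-1 + K)/(2*K))
U(Z, z) = I/2 (U(Z, z) = √(-1 + (½)*(-1 - 2)/(-2)) = √(-1 + (½)*(-½)*(-3)) = √(-1 + ¾) = √(-¼) = I/2)
m(P) = 1/(2*P)
H(l) = -4 (H(l) = 1 - 5 = -4)
(H(m(U(-4, 2))) - 14)² = (-4 - 14)² = (-18)² = 324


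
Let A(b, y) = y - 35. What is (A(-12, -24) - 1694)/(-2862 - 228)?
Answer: 1753/3090 ≈ 0.56731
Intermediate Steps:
A(b, y) = -35 + y
(A(-12, -24) - 1694)/(-2862 - 228) = ((-35 - 24) - 1694)/(-2862 - 228) = (-59 - 1694)/(-3090) = -1753*(-1/3090) = 1753/3090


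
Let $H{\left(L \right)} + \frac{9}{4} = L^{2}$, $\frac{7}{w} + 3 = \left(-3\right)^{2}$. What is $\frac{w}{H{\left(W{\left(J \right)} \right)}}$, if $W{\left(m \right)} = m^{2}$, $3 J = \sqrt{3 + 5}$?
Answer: $- \frac{378}{473} \approx -0.79915$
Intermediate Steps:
$J = \frac{2 \sqrt{2}}{3}$ ($J = \frac{\sqrt{3 + 5}}{3} = \frac{\sqrt{8}}{3} = \frac{2 \sqrt{2}}{3} \approx 0.94281$)
$w = \frac{7}{6}$ ($w = \frac{7}{-3 + \left(-3\right)^{2}} = \frac{7}{-3 + 9} = \frac{7}{6} \approx 1.1667$)
$H{\left(L \right)} = - \frac{9}{4} + L^{2}$
$\frac{w}{H{\left(W{\left(J \right)} \right)}} = \frac{7}{6 \left(- \frac{9}{4} + \left(\left(\frac{2 \sqrt{2}}{3}\right)^{2}\right)^{2}\right)} = \frac{7}{6 \left(- \frac{9}{4} + \left(\frac{8}{9}\right)^{2}\right)} = \frac{7}{6 \left(- \frac{9}{4} + \frac{64}{81}\right)} = \frac{7}{6 \left(- \frac{473}{324}\right)} = \frac{7}{6} \left(- \frac{324}{473}\right) = - \frac{378}{473}$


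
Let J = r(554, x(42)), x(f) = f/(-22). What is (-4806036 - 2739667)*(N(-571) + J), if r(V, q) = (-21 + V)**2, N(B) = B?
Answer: -2139342623154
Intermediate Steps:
x(f) = -f/22 (x(f) = f*(-1/22) = -f/22)
J = 284089 (J = (-21 + 554)**2 = 533**2 = 284089)
(-4806036 - 2739667)*(N(-571) + J) = (-4806036 - 2739667)*(-571 + 284089) = -7545703*283518 = -2139342623154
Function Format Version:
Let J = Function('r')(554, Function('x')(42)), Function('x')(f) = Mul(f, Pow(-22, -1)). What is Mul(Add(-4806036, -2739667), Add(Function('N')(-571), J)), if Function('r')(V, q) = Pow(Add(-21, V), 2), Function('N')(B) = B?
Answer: -2139342623154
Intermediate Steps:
Function('x')(f) = Mul(Rational(-1, 22), f) (Function('x')(f) = Mul(f, Rational(-1, 22)) = Mul(Rational(-1, 22), f))
J = 284089 (J = Pow(Add(-21, 554), 2) = Pow(533, 2) = 284089)
Mul(Add(-4806036, -2739667), Add(Function('N')(-571), J)) = Mul(Add(-4806036, -2739667), Add(-571, 284089)) = Mul(-7545703, 283518) = -2139342623154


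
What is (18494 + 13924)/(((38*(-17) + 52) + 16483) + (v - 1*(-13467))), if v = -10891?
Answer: 10806/6155 ≈ 1.7556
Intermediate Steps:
(18494 + 13924)/(((38*(-17) + 52) + 16483) + (v - 1*(-13467))) = (18494 + 13924)/(((38*(-17) + 52) + 16483) + (-10891 - 1*(-13467))) = 32418/(((-646 + 52) + 16483) + (-10891 + 13467)) = 32418/((-594 + 16483) + 2576) = 32418/(15889 + 2576) = 32418/18465 = 32418*(1/18465) = 10806/6155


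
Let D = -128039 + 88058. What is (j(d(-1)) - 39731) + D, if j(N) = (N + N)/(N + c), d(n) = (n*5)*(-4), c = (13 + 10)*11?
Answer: -21761336/273 ≈ -79712.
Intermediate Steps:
c = 253 (c = 23*11 = 253)
d(n) = -20*n (d(n) = (5*n)*(-4) = -20*n)
D = -39981
j(N) = 2*N/(253 + N) (j(N) = (N + N)/(N + 253) = (2*N)/(253 + N) = 2*N/(253 + N))
(j(d(-1)) - 39731) + D = (2*(-20*(-1))/(253 - 20*(-1)) - 39731) - 39981 = (2*20/(253 + 20) - 39731) - 39981 = (2*20/273 - 39731) - 39981 = (2*20*(1/273) - 39731) - 39981 = (40/273 - 39731) - 39981 = -10846523/273 - 39981 = -21761336/273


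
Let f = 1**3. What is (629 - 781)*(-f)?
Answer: 152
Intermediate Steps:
f = 1
(629 - 781)*(-f) = (629 - 781)*(-1*1) = -152*(-1) = 152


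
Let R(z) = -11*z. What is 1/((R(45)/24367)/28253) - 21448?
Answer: -699057611/495 ≈ -1.4122e+6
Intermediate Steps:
1/((R(45)/24367)/28253) - 21448 = 1/((-11*45/24367)/28253) - 21448 = 1/(-495*1/24367*(1/28253)) - 21448 = 1/(-495/24367*1/28253) - 21448 = 1/(-495/688440851) - 21448 = -688440851/495 - 21448 = -699057611/495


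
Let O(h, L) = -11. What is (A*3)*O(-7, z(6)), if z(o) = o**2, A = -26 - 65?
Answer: 3003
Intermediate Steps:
A = -91
(A*3)*O(-7, z(6)) = -91*3*(-11) = -273*(-11) = 3003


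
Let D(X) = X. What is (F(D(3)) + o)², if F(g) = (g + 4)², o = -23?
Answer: 676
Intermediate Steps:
F(g) = (4 + g)²
(F(D(3)) + o)² = ((4 + 3)² - 23)² = (7² - 23)² = (49 - 23)² = 26² = 676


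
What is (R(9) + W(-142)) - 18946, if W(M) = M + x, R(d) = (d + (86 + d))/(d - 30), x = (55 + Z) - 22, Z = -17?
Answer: -400616/21 ≈ -19077.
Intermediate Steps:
x = 16 (x = (55 - 17) - 22 = 38 - 22 = 16)
R(d) = (86 + 2*d)/(-30 + d)
W(M) = 16 + M (W(M) = M + 16 = 16 + M)
(R(9) + W(-142)) - 18946 = (2*(43 + 9)/(-30 + 9) + (16 - 142)) - 18946 = (2*52/(-21) - 126) - 18946 = (2*(-1/21)*52 - 126) - 18946 = (-104/21 - 126) - 18946 = -2750/21 - 18946 = -400616/21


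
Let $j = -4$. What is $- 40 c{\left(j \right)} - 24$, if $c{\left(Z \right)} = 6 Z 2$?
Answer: $1896$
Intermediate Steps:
$c{\left(Z \right)} = 12 Z$
$- 40 c{\left(j \right)} - 24 = - 40 \cdot 12 \left(-4\right) - 24 = \left(-40\right) \left(-48\right) - 24 = 1920 - 24 = 1896$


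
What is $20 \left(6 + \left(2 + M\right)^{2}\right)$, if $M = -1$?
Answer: $140$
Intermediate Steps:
$20 \left(6 + \left(2 + M\right)^{2}\right) = 20 \left(6 + \left(2 - 1\right)^{2}\right) = 20 \left(6 + 1^{2}\right) = 20 \left(6 + 1\right) = 20 \cdot 7 = 140$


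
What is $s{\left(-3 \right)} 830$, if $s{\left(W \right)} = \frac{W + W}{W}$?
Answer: $1660$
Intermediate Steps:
$s{\left(W \right)} = 2$ ($s{\left(W \right)} = \frac{2 W}{W} = 2$)
$s{\left(-3 \right)} 830 = 2 \cdot 830 = 1660$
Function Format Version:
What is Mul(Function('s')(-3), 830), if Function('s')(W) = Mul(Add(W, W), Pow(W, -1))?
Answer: 1660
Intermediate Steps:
Function('s')(W) = 2 (Function('s')(W) = Mul(Mul(2, W), Pow(W, -1)) = 2)
Mul(Function('s')(-3), 830) = Mul(2, 830) = 1660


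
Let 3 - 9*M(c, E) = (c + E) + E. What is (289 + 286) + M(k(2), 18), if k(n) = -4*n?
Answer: 5150/9 ≈ 572.22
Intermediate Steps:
M(c, E) = 1/3 - 2*E/9 - c/9 (M(c, E) = 1/3 - ((c + E) + E)/9 = 1/3 - ((E + c) + E)/9 = 1/3 - (c + 2*E)/9 = 1/3 + (-2*E/9 - c/9) = 1/3 - 2*E/9 - c/9)
(289 + 286) + M(k(2), 18) = (289 + 286) + (1/3 - 2/9*18 - (-4)*2/9) = 575 + (1/3 - 4 - 1/9*(-8)) = 575 + (1/3 - 4 + 8/9) = 575 - 25/9 = 5150/9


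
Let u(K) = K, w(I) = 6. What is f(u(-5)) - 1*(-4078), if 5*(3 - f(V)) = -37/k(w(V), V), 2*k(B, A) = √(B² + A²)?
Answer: 4081 + 74*√61/305 ≈ 4082.9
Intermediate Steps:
k(B, A) = √(A² + B²)/2 (k(B, A) = √(B² + A²)/2 = √(A² + B²)/2)
f(V) = 3 + 74/(5*√(36 + V²)) (f(V) = 3 - (-37)/(5*(√(V² + 6²)/2)) = 3 - (-37)/(5*(√(V² + 36)/2)) = 3 - (-37)/(5*(√(36 + V²)/2)) = 3 - (-37)*2/√(36 + V²)/5 = 3 - (-74)/(5*√(36 + V²)) = 3 + 74/(5*√(36 + V²)))
f(u(-5)) - 1*(-4078) = (3 + 74/(5*√(36 + (-5)²))) - 1*(-4078) = (3 + 74/(5*√(36 + 25))) + 4078 = (3 + 74/(5*√61)) + 4078 = (3 + 74*(√61/61)/5) + 4078 = (3 + 74*√61/305) + 4078 = 4081 + 74*√61/305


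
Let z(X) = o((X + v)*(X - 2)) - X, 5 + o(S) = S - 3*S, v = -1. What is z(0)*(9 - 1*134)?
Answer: 1125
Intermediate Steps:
o(S) = -5 - 2*S (o(S) = -5 + (S - 3*S) = -5 - 2*S)
z(X) = -5 - X - 2*(-1 + X)*(-2 + X) (z(X) = (-5 - 2*(X - 1)*(X - 2)) - X = (-5 - 2*(-1 + X)*(-2 + X)) - X = -5 - X - 2*(-1 + X)*(-2 + X))
z(0)*(9 - 1*134) = (-9 - 2*0² + 5*0)*(9 - 1*134) = (-9 - 2*0 + 0)*(9 - 134) = (-9 + 0 + 0)*(-125) = -9*(-125) = 1125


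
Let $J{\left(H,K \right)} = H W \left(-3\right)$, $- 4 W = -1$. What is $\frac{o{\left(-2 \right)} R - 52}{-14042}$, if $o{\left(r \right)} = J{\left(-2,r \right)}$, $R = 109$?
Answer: $- \frac{223}{28084} \approx -0.0079405$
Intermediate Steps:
$W = \frac{1}{4}$ ($W = \left(- \frac{1}{4}\right) \left(-1\right) = \frac{1}{4} \approx 0.25$)
$J{\left(H,K \right)} = - \frac{3 H}{4}$ ($J{\left(H,K \right)} = H \frac{1}{4} \left(-3\right) = \frac{H}{4} \left(-3\right) = - \frac{3 H}{4}$)
$o{\left(r \right)} = \frac{3}{2}$ ($o{\left(r \right)} = \left(- \frac{3}{4}\right) \left(-2\right) = \frac{3}{2}$)
$\frac{o{\left(-2 \right)} R - 52}{-14042} = \frac{\frac{3}{2} \cdot 109 - 52}{-14042} = \left(\frac{327}{2} - 52\right) \left(- \frac{1}{14042}\right) = \frac{223}{2} \left(- \frac{1}{14042}\right) = - \frac{223}{28084}$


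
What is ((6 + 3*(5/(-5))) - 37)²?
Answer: 1156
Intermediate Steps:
((6 + 3*(5/(-5))) - 37)² = ((6 + 3*(5*(-⅕))) - 37)² = ((6 + 3*(-1)) - 37)² = ((6 - 3) - 37)² = (3 - 37)² = (-34)² = 1156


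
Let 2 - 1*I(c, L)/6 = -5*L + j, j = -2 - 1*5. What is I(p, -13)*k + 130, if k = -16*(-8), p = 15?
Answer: -42878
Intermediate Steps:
j = -7 (j = -2 - 5 = -7)
k = 128
I(c, L) = 54 + 30*L (I(c, L) = 12 - 6*(-5*L - 7) = 12 - 6*(-7 - 5*L) = 12 + (42 + 30*L) = 54 + 30*L)
I(p, -13)*k + 130 = (54 + 30*(-13))*128 + 130 = (54 - 390)*128 + 130 = -336*128 + 130 = -43008 + 130 = -42878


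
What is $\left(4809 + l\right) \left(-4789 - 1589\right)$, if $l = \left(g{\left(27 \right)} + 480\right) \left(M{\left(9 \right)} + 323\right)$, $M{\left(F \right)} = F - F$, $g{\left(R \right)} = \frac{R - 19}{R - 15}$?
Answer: $-1020890318$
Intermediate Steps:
$g{\left(R \right)} = \frac{-19 + R}{-15 + R}$
$M{\left(F \right)} = 0$
$l = \frac{465766}{3}$ ($l = \left(\frac{-19 + 27}{-15 + 27} + 480\right) \left(0 + 323\right) = \left(\frac{1}{12} \cdot 8 + 480\right) 323 = \left(\frac{2}{3} + 480\right) 323 = \frac{1442}{3} \cdot 323 = \frac{465766}{3} \approx 1.5526 \cdot 10^{5}$)
$\left(4809 + l\right) \left(-4789 - 1589\right) = \left(4809 + \frac{465766}{3}\right) \left(-4789 - 1589\right) = \frac{480193}{3} \left(-6378\right) = -1020890318$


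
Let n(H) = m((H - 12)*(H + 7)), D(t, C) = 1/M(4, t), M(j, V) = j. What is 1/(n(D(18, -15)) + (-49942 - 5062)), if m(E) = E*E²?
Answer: -4096/2757435531 ≈ -1.4854e-6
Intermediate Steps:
m(E) = E³
D(t, C) = ¼ (D(t, C) = 1/4 = ¼)
n(H) = (-12 + H)³*(7 + H)³ (n(H) = ((H - 12)*(H + 7))³ = ((-12 + H)*(7 + H))³ = (-12 + H)³*(7 + H)³)
1/(n(D(18, -15)) + (-49942 - 5062)) = 1/(-(84 - (¼)² + 5*(¼))³ + (-49942 - 5062)) = 1/(-(84 - 1*1/16 + 5/4)³ - 55004) = 1/(-(84 - 1/16 + 5/4)³ - 55004) = 1/(-(1363/16)³ - 55004) = 1/(-1*2532139147/4096 - 55004) = 1/(-2532139147/4096 - 55004) = 1/(-2757435531/4096) = -4096/2757435531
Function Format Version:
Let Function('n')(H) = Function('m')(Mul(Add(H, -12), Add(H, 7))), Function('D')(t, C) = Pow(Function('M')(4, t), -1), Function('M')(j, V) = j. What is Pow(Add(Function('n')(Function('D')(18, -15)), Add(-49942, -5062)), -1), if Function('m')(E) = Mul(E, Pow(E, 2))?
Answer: Rational(-4096, 2757435531) ≈ -1.4854e-6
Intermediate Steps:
Function('m')(E) = Pow(E, 3)
Function('D')(t, C) = Rational(1, 4) (Function('D')(t, C) = Pow(4, -1) = Rational(1, 4))
Function('n')(H) = Mul(Pow(Add(-12, H), 3), Pow(Add(7, H), 3)) (Function('n')(H) = Pow(Mul(Add(H, -12), Add(H, 7)), 3) = Pow(Mul(Add(-12, H), Add(7, H)), 3) = Mul(Pow(Add(-12, H), 3), Pow(Add(7, H), 3)))
Pow(Add(Function('n')(Function('D')(18, -15)), Add(-49942, -5062)), -1) = Pow(Add(Mul(-1, Pow(Add(84, Mul(-1, Pow(Rational(1, 4), 2)), Mul(5, Rational(1, 4))), 3)), Add(-49942, -5062)), -1) = Pow(Add(Mul(-1, Pow(Add(84, Mul(-1, Rational(1, 16)), Rational(5, 4)), 3)), -55004), -1) = Pow(Add(Mul(-1, Pow(Add(84, Rational(-1, 16), Rational(5, 4)), 3)), -55004), -1) = Pow(Add(Mul(-1, Pow(Rational(1363, 16), 3)), -55004), -1) = Pow(Add(Mul(-1, Rational(2532139147, 4096)), -55004), -1) = Pow(Add(Rational(-2532139147, 4096), -55004), -1) = Pow(Rational(-2757435531, 4096), -1) = Rational(-4096, 2757435531)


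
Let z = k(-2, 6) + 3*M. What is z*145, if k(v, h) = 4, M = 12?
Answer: 5800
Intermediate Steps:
z = 40 (z = 4 + 3*12 = 4 + 36 = 40)
z*145 = 40*145 = 5800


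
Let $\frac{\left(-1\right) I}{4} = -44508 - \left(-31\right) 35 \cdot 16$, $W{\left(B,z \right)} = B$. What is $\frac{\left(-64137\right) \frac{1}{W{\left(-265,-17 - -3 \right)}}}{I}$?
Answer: $\frac{64137}{28776880} \approx 0.0022288$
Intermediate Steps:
$I = 108592$ ($I = - 4 \left(-44508 - \left(-31\right) 35 \cdot 16\right) = - 4 \left(-44508 - \left(-1085\right) 16\right) = - 4 \left(-44508 - -17360\right) = - 4 \left(-44508 + 17360\right) = \left(-4\right) \left(-27148\right) = 108592$)
$\frac{\left(-64137\right) \frac{1}{W{\left(-265,-17 - -3 \right)}}}{I} = \frac{\left(-64137\right) \frac{1}{-265}}{108592} = \left(-64137\right) \left(- \frac{1}{265}\right) \frac{1}{108592} = \frac{64137}{265} \cdot \frac{1}{108592} = \frac{64137}{28776880}$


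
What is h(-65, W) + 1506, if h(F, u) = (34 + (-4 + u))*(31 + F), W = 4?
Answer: 350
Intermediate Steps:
h(F, u) = (30 + u)*(31 + F)
h(-65, W) + 1506 = (930 + 30*(-65) + 31*4 - 65*4) + 1506 = (930 - 1950 + 124 - 260) + 1506 = -1156 + 1506 = 350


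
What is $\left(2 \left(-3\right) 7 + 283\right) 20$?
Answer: $4820$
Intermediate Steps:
$\left(2 \left(-3\right) 7 + 283\right) 20 = \left(\left(-6\right) 7 + 283\right) 20 = \left(-42 + 283\right) 20 = 241 \cdot 20 = 4820$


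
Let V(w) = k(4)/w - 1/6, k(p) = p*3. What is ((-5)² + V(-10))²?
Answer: 502681/900 ≈ 558.53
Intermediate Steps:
k(p) = 3*p
V(w) = -⅙ + 12/w (V(w) = (3*4)/w - 1/6 = 12/w - 1*⅙ = 12/w - ⅙ = -⅙ + 12/w)
((-5)² + V(-10))² = ((-5)² + (⅙)*(72 - 1*(-10))/(-10))² = (25 + (⅙)*(-⅒)*(72 + 10))² = (25 + (⅙)*(-⅒)*82)² = (25 - 41/30)² = (709/30)² = 502681/900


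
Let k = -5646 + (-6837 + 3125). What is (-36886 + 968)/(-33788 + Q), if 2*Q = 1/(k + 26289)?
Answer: 1216255316/1144129255 ≈ 1.0630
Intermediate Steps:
k = -9358 (k = -5646 - 3712 = -9358)
Q = 1/33862 (Q = 1/(2*(-9358 + 26289)) = (½)/16931 = (½)*(1/16931) = 1/33862 ≈ 2.9532e-5)
(-36886 + 968)/(-33788 + Q) = (-36886 + 968)/(-33788 + 1/33862) = -35918/(-1144129255/33862) = -35918*(-33862/1144129255) = 1216255316/1144129255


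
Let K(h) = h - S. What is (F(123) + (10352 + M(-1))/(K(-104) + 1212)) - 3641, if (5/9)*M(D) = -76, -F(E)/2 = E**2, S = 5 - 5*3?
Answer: -94722167/2795 ≈ -33890.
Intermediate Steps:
S = -10 (S = 5 - 15 = -10)
F(E) = -2*E**2
M(D) = -684/5 (M(D) = (9/5)*(-76) = -684/5)
K(h) = 10 + h (K(h) = h - 1*(-10) = h + 10 = 10 + h)
(F(123) + (10352 + M(-1))/(K(-104) + 1212)) - 3641 = (-2*123**2 + (10352 - 684/5)/((10 - 104) + 1212)) - 3641 = (-2*15129 + 51076/(5*(-94 + 1212))) - 3641 = (-30258 + (51076/5)/1118) - 3641 = (-30258 + (51076/5)*(1/1118)) - 3641 = (-30258 + 25538/2795) - 3641 = -84545572/2795 - 3641 = -94722167/2795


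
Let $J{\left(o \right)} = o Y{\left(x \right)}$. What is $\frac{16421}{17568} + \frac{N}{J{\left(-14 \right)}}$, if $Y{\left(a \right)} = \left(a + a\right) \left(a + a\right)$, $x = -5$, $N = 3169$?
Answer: $- \frac{4085449}{3074400} \approx -1.3289$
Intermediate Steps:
$Y{\left(a \right)} = 4 a^{2}$ ($Y{\left(a \right)} = 2 a 2 a = 4 a^{2}$)
$J{\left(o \right)} = 100 o$ ($J{\left(o \right)} = o 4 \left(-5\right)^{2} = o 4 \cdot 25 = o 100 = 100 o$)
$\frac{16421}{17568} + \frac{N}{J{\left(-14 \right)}} = \frac{16421}{17568} + \frac{3169}{100 \left(-14\right)} = 16421 \cdot \frac{1}{17568} + \frac{3169}{-1400} = \frac{16421}{17568} + 3169 \left(- \frac{1}{1400}\right) = \frac{16421}{17568} - \frac{3169}{1400} = - \frac{4085449}{3074400}$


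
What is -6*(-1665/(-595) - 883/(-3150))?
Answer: -164861/8925 ≈ -18.472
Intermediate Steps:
-6*(-1665/(-595) - 883/(-3150)) = -6*(-1665*(-1/595) - 883*(-1/3150)) = -6*(333/119 + 883/3150) = -6*164861/53550 = -164861/8925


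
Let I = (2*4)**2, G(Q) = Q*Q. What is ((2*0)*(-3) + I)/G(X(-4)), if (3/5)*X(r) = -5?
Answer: 576/625 ≈ 0.92160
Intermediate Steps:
X(r) = -25/3 (X(r) = (5/3)*(-5) = -25/3)
G(Q) = Q**2
I = 64 (I = 8**2 = 64)
((2*0)*(-3) + I)/G(X(-4)) = ((2*0)*(-3) + 64)/((-25/3)**2) = (0*(-3) + 64)/(625/9) = 9*(0 + 64)/625 = (9/625)*64 = 576/625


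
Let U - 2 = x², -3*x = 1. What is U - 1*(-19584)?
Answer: 176275/9 ≈ 19586.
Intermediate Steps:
x = -⅓ (x = -⅓*1 = -⅓ ≈ -0.33333)
U = 19/9 (U = 2 + (-⅓)² = 2 + ⅑ = 19/9 ≈ 2.1111)
U - 1*(-19584) = 19/9 - 1*(-19584) = 19/9 + 19584 = 176275/9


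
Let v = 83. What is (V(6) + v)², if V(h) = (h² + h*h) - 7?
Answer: 21904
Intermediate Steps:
V(h) = -7 + 2*h² (V(h) = (h² + h²) - 7 = 2*h² - 7 = -7 + 2*h²)
(V(6) + v)² = ((-7 + 2*6²) + 83)² = ((-7 + 2*36) + 83)² = ((-7 + 72) + 83)² = (65 + 83)² = 148² = 21904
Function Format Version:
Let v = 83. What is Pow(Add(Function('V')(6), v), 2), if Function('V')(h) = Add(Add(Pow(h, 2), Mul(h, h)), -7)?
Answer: 21904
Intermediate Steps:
Function('V')(h) = Add(-7, Mul(2, Pow(h, 2))) (Function('V')(h) = Add(Add(Pow(h, 2), Pow(h, 2)), -7) = Add(Mul(2, Pow(h, 2)), -7) = Add(-7, Mul(2, Pow(h, 2))))
Pow(Add(Function('V')(6), v), 2) = Pow(Add(Add(-7, Mul(2, Pow(6, 2))), 83), 2) = Pow(Add(Add(-7, Mul(2, 36)), 83), 2) = Pow(Add(Add(-7, 72), 83), 2) = Pow(Add(65, 83), 2) = Pow(148, 2) = 21904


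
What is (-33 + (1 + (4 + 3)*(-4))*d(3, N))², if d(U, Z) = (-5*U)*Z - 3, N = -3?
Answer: 1361889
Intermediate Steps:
d(U, Z) = -3 - 5*U*Z (d(U, Z) = -5*U*Z - 3 = -3 - 5*U*Z)
(-33 + (1 + (4 + 3)*(-4))*d(3, N))² = (-33 + (1 + (4 + 3)*(-4))*(-3 - 5*3*(-3)))² = (-33 + (1 + 7*(-4))*(-3 + 45))² = (-33 + (1 - 28)*42)² = (-33 - 27*42)² = (-33 - 1134)² = (-1167)² = 1361889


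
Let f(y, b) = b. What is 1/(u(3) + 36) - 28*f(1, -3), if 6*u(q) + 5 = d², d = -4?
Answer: 19074/227 ≈ 84.026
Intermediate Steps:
u(q) = 11/6 (u(q) = -⅚ + (⅙)*(-4)² = -⅚ + (⅙)*16 = -⅚ + 8/3 = 11/6)
1/(u(3) + 36) - 28*f(1, -3) = 1/(11/6 + 36) - 28*(-3) = 1/(227/6) + 84 = 6/227 + 84 = 19074/227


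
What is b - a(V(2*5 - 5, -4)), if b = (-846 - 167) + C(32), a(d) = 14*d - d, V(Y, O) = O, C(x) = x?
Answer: -929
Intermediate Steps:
a(d) = 13*d
b = -981 (b = (-846 - 167) + 32 = -1013 + 32 = -981)
b - a(V(2*5 - 5, -4)) = -981 - 13*(-4) = -981 - 1*(-52) = -981 + 52 = -929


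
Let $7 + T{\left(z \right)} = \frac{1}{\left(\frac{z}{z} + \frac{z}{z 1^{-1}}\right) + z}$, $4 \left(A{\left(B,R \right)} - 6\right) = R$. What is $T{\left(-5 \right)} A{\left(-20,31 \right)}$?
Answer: $- \frac{605}{6} \approx -100.83$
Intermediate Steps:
$A{\left(B,R \right)} = 6 + \frac{R}{4}$
$T{\left(z \right)} = -7 + \frac{1}{2 + z}$ ($T{\left(z \right)} = -7 + \frac{1}{\left(\frac{z}{z} + \frac{z}{z 1^{-1}}\right) + z} = -7 + \frac{1}{\left(1 + \frac{z}{z 1}\right) + z} = -7 + \frac{1}{\left(1 + \frac{z}{z}\right) + z} = -7 + \frac{1}{\left(1 + 1\right) + z} = -7 + \frac{1}{2 + z}$)
$T{\left(-5 \right)} A{\left(-20,31 \right)} = \frac{-13 - -35}{2 - 5} \left(6 + \frac{1}{4} \cdot 31\right) = \frac{-13 + 35}{-3} \left(6 + \frac{31}{4}\right) = \left(- \frac{1}{3}\right) 22 \cdot \frac{55}{4} = \left(- \frac{22}{3}\right) \frac{55}{4} = - \frac{605}{6}$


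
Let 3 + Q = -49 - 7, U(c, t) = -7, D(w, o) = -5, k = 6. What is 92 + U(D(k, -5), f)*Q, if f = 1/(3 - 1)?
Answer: 505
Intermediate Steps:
f = 1/2 ≈ 0.50000
Q = -59 (Q = -3 + (-49 - 7) = -3 - 56 = -59)
92 + U(D(k, -5), f)*Q = 92 - 7*(-59) = 92 + 413 = 505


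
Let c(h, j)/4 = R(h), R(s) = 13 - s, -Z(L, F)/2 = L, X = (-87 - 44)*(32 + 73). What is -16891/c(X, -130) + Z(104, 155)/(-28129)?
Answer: -463671963/1549120288 ≈ -0.29931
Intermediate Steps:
X = -13755 (X = -131*105 = -13755)
Z(L, F) = -2*L
c(h, j) = 52 - 4*h (c(h, j) = 4*(13 - h) = 52 - 4*h)
-16891/c(X, -130) + Z(104, 155)/(-28129) = -16891/(52 - 4*(-13755)) - 2*104/(-28129) = -16891/(52 + 55020) - 208*(-1/28129) = -16891/55072 + 208/28129 = -463671963/1549120288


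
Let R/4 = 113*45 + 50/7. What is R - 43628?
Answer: -162816/7 ≈ -23259.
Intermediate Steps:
R = 142580/7 (R = 4*(113*45 + 50/7) = 4*(5085 + 50*(⅐)) = 4*(5085 + 50/7) = 4*(35645/7) = 142580/7 ≈ 20369.)
R - 43628 = 142580/7 - 43628 = -162816/7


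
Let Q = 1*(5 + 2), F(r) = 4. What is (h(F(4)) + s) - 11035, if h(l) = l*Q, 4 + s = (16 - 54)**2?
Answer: -9567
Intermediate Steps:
s = 1440 (s = -4 + (16 - 54)**2 = -4 + (-38)**2 = -4 + 1444 = 1440)
Q = 7 (Q = 1*7 = 7)
h(l) = 7*l (h(l) = l*7 = 7*l)
(h(F(4)) + s) - 11035 = (7*4 + 1440) - 11035 = (28 + 1440) - 11035 = 1468 - 11035 = -9567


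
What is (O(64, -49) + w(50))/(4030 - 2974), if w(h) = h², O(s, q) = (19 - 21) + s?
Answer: 427/176 ≈ 2.4261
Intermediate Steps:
O(s, q) = -2 + s
(O(64, -49) + w(50))/(4030 - 2974) = ((-2 + 64) + 50²)/(4030 - 2974) = (62 + 2500)/1056 = 2562*(1/1056) = 427/176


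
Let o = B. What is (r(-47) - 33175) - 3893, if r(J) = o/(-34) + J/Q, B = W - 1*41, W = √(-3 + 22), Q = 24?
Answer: -15124051/408 - √19/34 ≈ -37069.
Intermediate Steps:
W = √19 ≈ 4.3589
B = -41 + √19 (B = √19 - 1*41 = √19 - 41 = -41 + √19 ≈ -36.641)
o = -41 + √19 ≈ -36.641
r(J) = 41/34 - √19/34 + J/24 (r(J) = (-41 + √19)/(-34) + J/24 = (-41 + √19)*(-1/34) + J*(1/24) = (41/34 - √19/34) + J/24 = 41/34 - √19/34 + J/24)
(r(-47) - 33175) - 3893 = ((41/34 - √19/34 + (1/24)*(-47)) - 33175) - 3893 = ((41/34 - √19/34 - 47/24) - 33175) - 3893 = ((-307/408 - √19/34) - 33175) - 3893 = (-13535707/408 - √19/34) - 3893 = -15124051/408 - √19/34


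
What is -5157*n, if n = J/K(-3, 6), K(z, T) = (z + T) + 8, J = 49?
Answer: -252693/11 ≈ -22972.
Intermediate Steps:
K(z, T) = 8 + T + z (K(z, T) = (T + z) + 8 = 8 + T + z)
n = 49/11 (n = 49/(8 + 6 - 3) = 49/11 ≈ 4.4545)
-5157*n = -5157*49/11 = -252693/11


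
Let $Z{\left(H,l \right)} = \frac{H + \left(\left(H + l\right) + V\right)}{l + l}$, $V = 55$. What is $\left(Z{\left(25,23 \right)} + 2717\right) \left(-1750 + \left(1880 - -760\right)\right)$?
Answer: $\frac{55673950}{23} \approx 2.4206 \cdot 10^{6}$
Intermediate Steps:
$Z{\left(H,l \right)} = \frac{55 + l + 2 H}{2 l}$ ($Z{\left(H,l \right)} = \frac{H + \left(\left(H + l\right) + 55\right)}{l + l} = \frac{H + \left(55 + H + l\right)}{2 l} = \left(55 + l + 2 H\right) \frac{1}{2 l} = \frac{55 + l + 2 H}{2 l}$)
$\left(Z{\left(25,23 \right)} + 2717\right) \left(-1750 + \left(1880 - -760\right)\right) = \left(\frac{55 + 23 + 2 \cdot 25}{2 \cdot 23} + 2717\right) \left(-1750 + \left(1880 - -760\right)\right) = \left(\frac{1}{2} \cdot \frac{1}{23} \left(55 + 23 + 50\right) + 2717\right) \left(-1750 + \left(1880 + 760\right)\right) = \left(\frac{1}{2} \cdot \frac{1}{23} \cdot 128 + 2717\right) \left(-1750 + 2640\right) = \left(\frac{64}{23} + 2717\right) 890 = \frac{62555}{23} \cdot 890 = \frac{55673950}{23}$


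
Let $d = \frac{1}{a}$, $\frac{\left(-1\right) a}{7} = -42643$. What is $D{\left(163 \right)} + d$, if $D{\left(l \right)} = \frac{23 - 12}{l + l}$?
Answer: $\frac{3283837}{97311326} \approx 0.033746$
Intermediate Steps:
$a = 298501$ ($a = \left(-7\right) \left(-42643\right) = 298501$)
$D{\left(l \right)} = \frac{11}{2 l}$
$d = \frac{1}{298501} \approx 3.3501 \cdot 10^{-6}$
$D{\left(163 \right)} + d = \frac{11}{2 \cdot 163} + \frac{1}{298501} = \frac{11}{2} \cdot \frac{1}{163} + \frac{1}{298501} = \frac{11}{326} + \frac{1}{298501} = \frac{3283837}{97311326}$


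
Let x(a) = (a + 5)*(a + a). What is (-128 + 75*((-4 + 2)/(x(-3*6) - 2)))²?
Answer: 893950201/54289 ≈ 16467.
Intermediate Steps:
x(a) = 2*a*(5 + a) (x(a) = (5 + a)*(2*a) = 2*a*(5 + a))
(-128 + 75*((-4 + 2)/(x(-3*6) - 2)))² = (-128 + 75*((-4 + 2)/(2*(-3*6)*(5 - 3*6) - 2)))² = (-128 + 75*(-2/(2*(-18)*(5 - 18) - 2)))² = (-128 + 75*(-2/(2*(-18)*(-13) - 2)))² = (-128 + 75*(-2/(468 - 2)))² = (-128 + 75*(-2/466))² = (-128 + 75*(-2*1/466))² = (-128 + 75*(-1/233))² = (-128 - 75/233)² = (-29899/233)² = 893950201/54289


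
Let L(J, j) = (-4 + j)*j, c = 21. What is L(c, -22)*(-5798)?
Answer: -3316456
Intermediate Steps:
L(J, j) = j*(-4 + j)
L(c, -22)*(-5798) = -22*(-4 - 22)*(-5798) = -22*(-26)*(-5798) = 572*(-5798) = -3316456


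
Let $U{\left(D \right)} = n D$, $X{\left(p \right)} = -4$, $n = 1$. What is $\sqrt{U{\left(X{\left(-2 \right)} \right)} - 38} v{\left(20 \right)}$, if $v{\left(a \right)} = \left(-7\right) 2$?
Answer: $- 14 i \sqrt{42} \approx - 90.73 i$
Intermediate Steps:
$U{\left(D \right)} = D$ ($U{\left(D \right)} = 1 D = D$)
$v{\left(a \right)} = -14$
$\sqrt{U{\left(X{\left(-2 \right)} \right)} - 38} v{\left(20 \right)} = \sqrt{-4 - 38} \left(-14\right) = \sqrt{-42} \left(-14\right) = i \sqrt{42} \left(-14\right) = - 14 i \sqrt{42}$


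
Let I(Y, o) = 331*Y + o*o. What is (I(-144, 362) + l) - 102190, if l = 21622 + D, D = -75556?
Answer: -72744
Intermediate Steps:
l = -53934 (l = 21622 - 75556 = -53934)
I(Y, o) = o² + 331*Y (I(Y, o) = 331*Y + o² = o² + 331*Y)
(I(-144, 362) + l) - 102190 = ((362² + 331*(-144)) - 53934) - 102190 = ((131044 - 47664) - 53934) - 102190 = (83380 - 53934) - 102190 = 29446 - 102190 = -72744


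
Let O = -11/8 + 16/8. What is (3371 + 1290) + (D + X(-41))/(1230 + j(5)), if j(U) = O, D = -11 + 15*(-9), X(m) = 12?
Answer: 45886473/9845 ≈ 4660.9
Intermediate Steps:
O = 5/8 (O = -11*⅛ + 16*(⅛) = -11/8 + 2 = 5/8 ≈ 0.62500)
D = -146 (D = -11 - 135 = -146)
j(U) = 5/8
(3371 + 1290) + (D + X(-41))/(1230 + j(5)) = (3371 + 1290) + (-146 + 12)/(1230 + 5/8) = 4661 - 134/9845/8 = 4661 - 134*8/9845 = 4661 - 1072/9845 = 45886473/9845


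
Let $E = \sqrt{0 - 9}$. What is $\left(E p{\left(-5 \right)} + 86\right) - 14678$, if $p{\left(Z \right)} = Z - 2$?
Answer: $-14592 - 21 i \approx -14592.0 - 21.0 i$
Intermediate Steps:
$p{\left(Z \right)} = -2 + Z$
$E = 3 i$ ($E = \sqrt{-9} = 3 i \approx 3.0 i$)
$\left(E p{\left(-5 \right)} + 86\right) - 14678 = \left(3 i \left(-2 - 5\right) + 86\right) - 14678 = \left(3 i \left(-7\right) + 86\right) - 14678 = \left(- 21 i + 86\right) - 14678 = \left(86 - 21 i\right) - 14678 = -14592 - 21 i$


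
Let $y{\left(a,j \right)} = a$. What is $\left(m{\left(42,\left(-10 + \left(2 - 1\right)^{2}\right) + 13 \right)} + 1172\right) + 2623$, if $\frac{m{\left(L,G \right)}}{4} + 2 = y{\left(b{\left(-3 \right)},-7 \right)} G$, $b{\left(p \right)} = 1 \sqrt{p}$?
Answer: $3787 + 16 i \sqrt{3} \approx 3787.0 + 27.713 i$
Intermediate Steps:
$b{\left(p \right)} = \sqrt{p}$
$m{\left(L,G \right)} = -8 + 4 i G \sqrt{3}$ ($m{\left(L,G \right)} = -8 + 4 \sqrt{-3} G = -8 + 4 i \sqrt{3} G = -8 + 4 i G \sqrt{3}$)
$\left(m{\left(42,\left(-10 + \left(2 - 1\right)^{2}\right) + 13 \right)} + 1172\right) + 2623 = \left(\left(-8 + 4 i \left(\left(-10 + \left(2 - 1\right)^{2}\right) + 13\right) \sqrt{3}\right) + 1172\right) + 2623 = \left(\left(-8 + 4 i \left(\left(-10 + 1^{2}\right) + 13\right) \sqrt{3}\right) + 1172\right) + 2623 = \left(\left(-8 + 4 i \left(\left(-10 + 1\right) + 13\right) \sqrt{3}\right) + 1172\right) + 2623 = \left(\left(-8 + 4 i \left(-9 + 13\right) \sqrt{3}\right) + 1172\right) + 2623 = \left(\left(-8 + 4 i 4 \sqrt{3}\right) + 1172\right) + 2623 = \left(\left(-8 + 16 i \sqrt{3}\right) + 1172\right) + 2623 = \left(1164 + 16 i \sqrt{3}\right) + 2623 = 3787 + 16 i \sqrt{3}$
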